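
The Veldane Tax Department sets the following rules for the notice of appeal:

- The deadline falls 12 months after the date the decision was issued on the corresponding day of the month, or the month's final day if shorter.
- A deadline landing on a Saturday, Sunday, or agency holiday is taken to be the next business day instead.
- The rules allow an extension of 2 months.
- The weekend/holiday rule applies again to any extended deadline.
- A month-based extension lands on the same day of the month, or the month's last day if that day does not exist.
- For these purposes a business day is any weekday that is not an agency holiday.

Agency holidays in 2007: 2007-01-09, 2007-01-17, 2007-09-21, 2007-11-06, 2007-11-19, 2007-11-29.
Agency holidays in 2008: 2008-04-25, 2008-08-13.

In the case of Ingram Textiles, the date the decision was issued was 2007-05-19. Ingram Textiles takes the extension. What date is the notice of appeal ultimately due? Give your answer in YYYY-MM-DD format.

Moving 12 months forward from 2007-05-19 on the corresponding day gives 2008-05-19.
Since 2008-05-19 is a Monday and not a holiday, the date is unchanged.
The 2 months extension carries 2008-05-19 to 2008-07-19.
2008-07-19 falls on a Saturday. Rolling to the next business day gives 2008-07-21, a Monday.
Deadline: 2008-07-21.

2008-07-21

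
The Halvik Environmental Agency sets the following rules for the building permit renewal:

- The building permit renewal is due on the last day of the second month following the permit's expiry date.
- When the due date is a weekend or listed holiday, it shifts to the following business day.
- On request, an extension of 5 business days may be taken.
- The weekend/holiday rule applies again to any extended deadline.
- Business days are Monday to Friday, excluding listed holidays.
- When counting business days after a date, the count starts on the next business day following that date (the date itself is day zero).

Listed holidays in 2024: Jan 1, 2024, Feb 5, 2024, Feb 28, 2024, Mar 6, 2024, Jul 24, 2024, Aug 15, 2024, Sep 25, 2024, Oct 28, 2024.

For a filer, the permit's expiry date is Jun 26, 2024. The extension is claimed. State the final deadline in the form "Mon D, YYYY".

Sep 9, 2024

2 months after Jun 26, 2024 falls in August 2024; the last day of that month is Aug 31, 2024.
Aug 31, 2024 is a Saturday; the next business day is Sep 2, 2024 (Monday).
Applying the 5-business-day extension: 5 business days after Sep 2, 2024 is Sep 9, 2024.
Sep 9, 2024 is a Monday and not a listed holiday, so it stands.
The final due date is Sep 9, 2024.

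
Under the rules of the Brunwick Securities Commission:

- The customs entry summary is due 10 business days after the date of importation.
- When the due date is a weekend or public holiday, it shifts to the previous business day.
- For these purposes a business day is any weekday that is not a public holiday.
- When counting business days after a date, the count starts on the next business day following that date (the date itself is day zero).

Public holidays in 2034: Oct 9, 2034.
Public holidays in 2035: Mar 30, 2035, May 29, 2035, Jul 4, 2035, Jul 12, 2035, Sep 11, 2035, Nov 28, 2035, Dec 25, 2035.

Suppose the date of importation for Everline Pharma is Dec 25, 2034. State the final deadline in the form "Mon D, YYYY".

Starting the day after Dec 25, 2034 and counting 10 business days lands on Jan 8, 2035.
Jan 8, 2035 is a Monday and not a listed holiday, so it stands.
Deadline: Jan 8, 2035.

Jan 8, 2035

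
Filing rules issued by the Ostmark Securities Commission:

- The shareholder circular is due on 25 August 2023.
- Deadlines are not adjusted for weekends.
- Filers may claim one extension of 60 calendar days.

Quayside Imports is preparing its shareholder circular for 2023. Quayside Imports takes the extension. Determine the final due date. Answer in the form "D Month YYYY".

The stated deadline is 25 August 2023.
25 August 2023 is a Friday; no weekend or holiday adjustment applies.
The 60-calendar-day extension moves the deadline from 25 August 2023 to 24 October 2023.
24 October 2023 falls on a Tuesday. The rules make no weekend/holiday allowance, so it remains 24 October 2023.
So the filing is due 24 October 2023.

24 October 2023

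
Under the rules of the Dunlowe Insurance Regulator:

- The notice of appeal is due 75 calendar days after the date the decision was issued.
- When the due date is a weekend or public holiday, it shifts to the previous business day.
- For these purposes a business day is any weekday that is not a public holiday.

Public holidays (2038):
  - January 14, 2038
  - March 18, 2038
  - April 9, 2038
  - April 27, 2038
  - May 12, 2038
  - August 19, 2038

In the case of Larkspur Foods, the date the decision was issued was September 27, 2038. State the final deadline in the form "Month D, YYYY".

December 10, 2038

Adding 75 calendar days to September 27, 2038 gives December 11, 2038.
December 11, 2038 is a Saturday; the preceding business day is December 10, 2038 (Friday).
So the filing is due December 10, 2038.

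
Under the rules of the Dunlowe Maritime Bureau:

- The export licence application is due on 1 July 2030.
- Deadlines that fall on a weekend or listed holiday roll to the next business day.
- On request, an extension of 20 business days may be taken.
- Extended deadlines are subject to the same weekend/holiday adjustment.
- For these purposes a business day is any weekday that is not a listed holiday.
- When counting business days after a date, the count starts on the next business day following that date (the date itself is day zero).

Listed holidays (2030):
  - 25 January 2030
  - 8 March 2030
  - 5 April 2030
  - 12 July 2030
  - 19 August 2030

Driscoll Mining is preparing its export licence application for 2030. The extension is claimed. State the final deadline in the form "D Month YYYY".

30 July 2030

Start from the fixed due date, 1 July 2030.
1 July 2030 falls on a Monday, which is a business day, so no adjustment is needed.
Counting 20 further business days from 1 July 2030 reaches 30 July 2030.
30 July 2030 falls on a Tuesday, which is a business day, so no adjustment is needed.
Deadline: 30 July 2030.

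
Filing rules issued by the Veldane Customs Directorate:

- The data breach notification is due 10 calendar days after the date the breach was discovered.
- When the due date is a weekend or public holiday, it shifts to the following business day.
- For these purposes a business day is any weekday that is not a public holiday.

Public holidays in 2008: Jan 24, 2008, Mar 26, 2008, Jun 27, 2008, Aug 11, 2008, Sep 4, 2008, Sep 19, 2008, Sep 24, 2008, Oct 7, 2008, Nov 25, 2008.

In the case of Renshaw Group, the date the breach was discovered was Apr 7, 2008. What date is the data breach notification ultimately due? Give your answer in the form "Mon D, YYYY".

10 calendar days after Apr 7, 2008 is Apr 17, 2008.
Since Apr 17, 2008 is a Thursday and not a holiday, the date is unchanged.
So the filing is due Apr 17, 2008.

Apr 17, 2008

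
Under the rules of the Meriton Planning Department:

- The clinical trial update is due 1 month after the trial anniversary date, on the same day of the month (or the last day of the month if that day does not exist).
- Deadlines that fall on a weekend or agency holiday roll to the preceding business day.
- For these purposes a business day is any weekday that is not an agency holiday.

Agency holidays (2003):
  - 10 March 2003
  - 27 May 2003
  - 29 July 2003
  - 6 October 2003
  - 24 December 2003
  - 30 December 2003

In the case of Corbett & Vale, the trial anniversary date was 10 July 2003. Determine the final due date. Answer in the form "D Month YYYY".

8 August 2003

1 month from 10 July 2003 is 10 August 2003.
10 August 2003 is a Sunday, so it moves to the preceding business day, 8 August 2003 (Friday).
So the filing is due 8 August 2003.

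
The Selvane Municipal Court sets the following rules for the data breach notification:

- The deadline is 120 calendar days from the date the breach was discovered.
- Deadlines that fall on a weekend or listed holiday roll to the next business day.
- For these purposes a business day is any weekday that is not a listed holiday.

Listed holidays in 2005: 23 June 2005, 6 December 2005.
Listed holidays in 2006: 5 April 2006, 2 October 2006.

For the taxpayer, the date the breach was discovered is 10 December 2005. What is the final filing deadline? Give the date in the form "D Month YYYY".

10 April 2006

Adding 120 calendar days to 10 December 2005 gives 9 April 2006.
9 April 2006 falls on a Sunday. Rolling to the next business day gives 10 April 2006, a Monday.
So the filing is due 10 April 2006.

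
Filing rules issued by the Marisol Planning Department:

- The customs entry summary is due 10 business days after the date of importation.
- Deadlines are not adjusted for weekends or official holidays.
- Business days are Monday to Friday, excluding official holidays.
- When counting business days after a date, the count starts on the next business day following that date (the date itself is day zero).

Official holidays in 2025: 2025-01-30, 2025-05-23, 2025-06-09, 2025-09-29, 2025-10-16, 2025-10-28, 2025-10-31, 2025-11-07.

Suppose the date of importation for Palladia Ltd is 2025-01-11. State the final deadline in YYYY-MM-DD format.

2025-01-24

Counting 10 business days after 2025-01-11 (skipping weekends and listed holidays) reaches 2025-01-24.
No adjustment is made for weekends or holidays, so 2025-01-24 stands.
So the filing is due 2025-01-24.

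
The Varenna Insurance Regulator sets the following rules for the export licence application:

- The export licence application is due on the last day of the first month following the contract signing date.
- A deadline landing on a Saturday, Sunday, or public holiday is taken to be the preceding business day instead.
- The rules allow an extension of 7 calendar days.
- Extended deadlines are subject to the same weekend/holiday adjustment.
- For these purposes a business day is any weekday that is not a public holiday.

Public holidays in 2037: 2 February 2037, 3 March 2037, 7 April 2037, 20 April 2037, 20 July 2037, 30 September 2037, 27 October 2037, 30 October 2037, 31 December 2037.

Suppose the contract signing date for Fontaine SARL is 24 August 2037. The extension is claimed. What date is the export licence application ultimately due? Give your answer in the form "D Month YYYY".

6 October 2037

1 month after 24 August 2037 is September 2037; that month ends on 30 September 2037.
30 September 2037 is a listed holiday; the preceding business day is 29 September 2037 (Tuesday).
Add the 7 calendar-day extension to 29 September 2037: 6 October 2037.
6 October 2037 is a Tuesday and not a listed holiday, so it stands.
The final due date is 6 October 2037.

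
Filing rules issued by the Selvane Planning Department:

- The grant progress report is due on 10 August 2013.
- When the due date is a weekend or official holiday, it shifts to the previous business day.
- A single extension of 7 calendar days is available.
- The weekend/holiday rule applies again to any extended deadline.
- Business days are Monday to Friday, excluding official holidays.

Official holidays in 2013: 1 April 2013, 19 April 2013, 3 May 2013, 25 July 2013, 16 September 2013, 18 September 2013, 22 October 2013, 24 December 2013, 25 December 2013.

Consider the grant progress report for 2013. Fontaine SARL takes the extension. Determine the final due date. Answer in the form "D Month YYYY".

Start from the fixed due date, 10 August 2013.
10 August 2013 is a Saturday; the preceding business day is 9 August 2013 (Friday).
The 7-calendar-day extension moves the deadline from 9 August 2013 to 16 August 2013.
16 August 2013 is a Friday and not a listed holiday, so it stands.
The final due date is 16 August 2013.

16 August 2013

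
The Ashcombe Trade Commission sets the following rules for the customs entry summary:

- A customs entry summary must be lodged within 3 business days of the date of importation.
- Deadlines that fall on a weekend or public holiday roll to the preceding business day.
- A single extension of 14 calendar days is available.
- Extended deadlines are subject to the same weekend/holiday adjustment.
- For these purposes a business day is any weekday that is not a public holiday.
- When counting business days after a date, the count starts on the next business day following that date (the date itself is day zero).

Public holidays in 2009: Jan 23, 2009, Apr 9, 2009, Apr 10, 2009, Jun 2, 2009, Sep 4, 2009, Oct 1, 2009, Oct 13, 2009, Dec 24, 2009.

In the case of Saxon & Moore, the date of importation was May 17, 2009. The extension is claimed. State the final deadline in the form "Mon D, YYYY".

3 business days after May 17, 2009, excluding weekends and holidays, is May 20, 2009.
Since May 20, 2009 is a Wednesday and not a holiday, the date is unchanged.
The 14-calendar-day extension moves the deadline from May 20, 2009 to Jun 3, 2009.
Jun 3, 2009 (Wednesday) is already a business day.
Deadline: Jun 3, 2009.

Jun 3, 2009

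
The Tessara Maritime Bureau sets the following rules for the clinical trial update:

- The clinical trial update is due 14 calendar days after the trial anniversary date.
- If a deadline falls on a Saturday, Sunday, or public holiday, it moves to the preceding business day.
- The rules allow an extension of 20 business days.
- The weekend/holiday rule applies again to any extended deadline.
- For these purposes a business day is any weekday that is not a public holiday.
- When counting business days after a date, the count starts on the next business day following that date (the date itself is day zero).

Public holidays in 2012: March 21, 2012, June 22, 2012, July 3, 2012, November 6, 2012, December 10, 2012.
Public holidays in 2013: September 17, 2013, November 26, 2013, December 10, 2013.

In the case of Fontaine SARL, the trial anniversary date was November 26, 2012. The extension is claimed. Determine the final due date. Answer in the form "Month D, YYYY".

Trigger date November 26, 2012 + 14 calendar days = December 10, 2012.
December 10, 2012 is a listed holiday; the preceding business day is December 7, 2012 (Friday).
The 20-business-day extension runs from December 7, 2012 to January 7, 2013.
January 7, 2013 is a Monday and not a listed holiday, so it stands.
The final due date is January 7, 2013.

January 7, 2013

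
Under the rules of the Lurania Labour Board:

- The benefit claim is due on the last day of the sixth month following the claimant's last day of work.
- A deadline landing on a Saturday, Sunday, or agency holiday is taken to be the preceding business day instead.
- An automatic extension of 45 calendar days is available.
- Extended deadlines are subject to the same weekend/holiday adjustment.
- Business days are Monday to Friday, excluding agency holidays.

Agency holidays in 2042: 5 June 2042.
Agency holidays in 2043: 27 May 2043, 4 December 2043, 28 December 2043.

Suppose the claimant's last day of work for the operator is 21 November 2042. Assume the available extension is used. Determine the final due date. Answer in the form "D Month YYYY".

13 July 2043

6 months after 21 November 2042 is May 2043; that month ends on 31 May 2043.
31 May 2043 falls on a Sunday. Rolling to the preceding business day gives 29 May 2043, a Friday.
The 45-calendar-day extension moves the deadline from 29 May 2043 to 13 July 2043.
13 July 2043 (Monday) is already a business day.
Deadline: 13 July 2043.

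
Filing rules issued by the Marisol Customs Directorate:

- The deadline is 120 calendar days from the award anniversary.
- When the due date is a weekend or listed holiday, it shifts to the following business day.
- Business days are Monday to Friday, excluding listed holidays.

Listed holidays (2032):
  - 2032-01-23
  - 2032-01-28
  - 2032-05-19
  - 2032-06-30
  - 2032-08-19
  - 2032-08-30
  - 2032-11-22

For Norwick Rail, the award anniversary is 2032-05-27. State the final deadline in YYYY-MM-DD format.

2032-09-24

Adding 120 calendar days to 2032-05-27 gives 2032-09-24.
2032-09-24 falls on a Friday, which is a business day, so no adjustment is needed.
Deadline: 2032-09-24.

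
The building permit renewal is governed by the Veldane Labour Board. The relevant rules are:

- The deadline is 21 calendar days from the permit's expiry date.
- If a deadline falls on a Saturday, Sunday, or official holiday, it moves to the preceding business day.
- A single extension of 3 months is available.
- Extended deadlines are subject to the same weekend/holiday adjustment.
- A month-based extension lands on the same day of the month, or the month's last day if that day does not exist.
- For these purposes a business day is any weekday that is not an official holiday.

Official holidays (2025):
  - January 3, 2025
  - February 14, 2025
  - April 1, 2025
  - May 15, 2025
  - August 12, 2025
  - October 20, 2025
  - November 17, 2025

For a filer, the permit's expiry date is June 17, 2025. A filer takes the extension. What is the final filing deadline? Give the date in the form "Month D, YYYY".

October 8, 2025

Trigger date June 17, 2025 + 21 calendar days = July 8, 2025.
Since July 8, 2025 is a Tuesday and not a holiday, the date is unchanged.
Applying the 3 months extension: 3 months after July 8, 2025 is October 8, 2025.
October 8, 2025 is a Wednesday and not a listed holiday, so it stands.
Final deadline: October 8, 2025.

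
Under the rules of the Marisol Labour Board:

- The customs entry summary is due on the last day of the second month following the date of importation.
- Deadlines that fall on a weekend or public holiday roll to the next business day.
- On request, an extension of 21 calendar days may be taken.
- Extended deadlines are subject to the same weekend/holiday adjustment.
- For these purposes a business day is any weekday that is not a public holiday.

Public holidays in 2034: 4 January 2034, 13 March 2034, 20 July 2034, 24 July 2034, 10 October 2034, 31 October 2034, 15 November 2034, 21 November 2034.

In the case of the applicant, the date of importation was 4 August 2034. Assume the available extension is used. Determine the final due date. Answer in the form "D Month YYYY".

22 November 2034

2 months after 4 August 2034 is October 2034; that month ends on 31 October 2034.
Because 31 October 2034 is a listed holiday, the deadline becomes 1 November 2034 (Wednesday).
Applying the 21-calendar-day extension: 1 November 2034 + 21 days = 22 November 2034.
22 November 2034 is a Wednesday and not a listed holiday, so it stands.
So the filing is due 22 November 2034.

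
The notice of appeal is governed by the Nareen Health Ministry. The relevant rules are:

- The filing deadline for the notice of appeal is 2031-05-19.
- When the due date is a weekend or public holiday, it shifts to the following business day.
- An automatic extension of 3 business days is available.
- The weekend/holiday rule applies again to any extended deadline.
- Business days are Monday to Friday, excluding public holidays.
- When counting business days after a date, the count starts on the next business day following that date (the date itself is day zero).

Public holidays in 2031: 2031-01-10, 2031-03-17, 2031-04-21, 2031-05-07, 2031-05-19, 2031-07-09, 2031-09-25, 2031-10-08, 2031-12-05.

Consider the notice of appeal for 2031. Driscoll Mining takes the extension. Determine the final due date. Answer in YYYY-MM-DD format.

The stated deadline is 2031-05-19.
2031-05-19 falls on a listed holiday. Rolling to the next business day gives 2031-05-20, a Tuesday.
Counting 3 further business days from 2031-05-20 reaches 2031-05-23.
2031-05-23 is a Friday and not a listed holiday, so it stands.
The final due date is 2031-05-23.

2031-05-23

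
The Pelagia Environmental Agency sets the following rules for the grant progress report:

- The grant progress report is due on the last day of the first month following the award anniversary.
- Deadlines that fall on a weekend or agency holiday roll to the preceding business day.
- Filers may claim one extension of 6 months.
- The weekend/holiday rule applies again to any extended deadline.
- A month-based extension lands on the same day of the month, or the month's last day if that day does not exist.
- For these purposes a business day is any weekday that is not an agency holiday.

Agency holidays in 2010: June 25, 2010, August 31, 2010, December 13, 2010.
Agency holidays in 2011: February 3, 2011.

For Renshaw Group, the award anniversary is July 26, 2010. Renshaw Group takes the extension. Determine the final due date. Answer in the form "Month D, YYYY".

February 28, 2011

1 month after July 26, 2010 falls in August 2010; the last day of that month is August 31, 2010.
August 31, 2010 is a listed holiday, so it moves to the preceding business day, August 30, 2010 (Monday).
Applying the 6 months extension: 6 months after August 30, 2010 is February 28, 2011 (day 30 does not exist in February, so the month's last day is used).
February 28, 2011 falls on a Monday, which is a business day, so no adjustment is needed.
So the filing is due February 28, 2011.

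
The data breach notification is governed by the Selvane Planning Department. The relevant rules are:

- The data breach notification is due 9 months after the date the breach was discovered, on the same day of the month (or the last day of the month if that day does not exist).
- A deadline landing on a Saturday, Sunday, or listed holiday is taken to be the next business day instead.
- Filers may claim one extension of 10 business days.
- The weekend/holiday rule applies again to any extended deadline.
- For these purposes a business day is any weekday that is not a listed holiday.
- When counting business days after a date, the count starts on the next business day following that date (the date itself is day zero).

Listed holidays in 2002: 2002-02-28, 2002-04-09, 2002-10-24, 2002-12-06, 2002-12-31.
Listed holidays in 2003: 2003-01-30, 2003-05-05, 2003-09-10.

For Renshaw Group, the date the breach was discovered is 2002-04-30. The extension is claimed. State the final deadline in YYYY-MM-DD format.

2003-02-14

Moving 9 months forward from 2002-04-30 on the corresponding day gives 2003-01-30.
2003-01-30 is a listed holiday; the next business day is 2003-01-31 (Friday).
Applying the 10-business-day extension: 10 business days after 2003-01-31 is 2003-02-14.
Since 2003-02-14 is a Friday and not a holiday, the date is unchanged.
So the filing is due 2003-02-14.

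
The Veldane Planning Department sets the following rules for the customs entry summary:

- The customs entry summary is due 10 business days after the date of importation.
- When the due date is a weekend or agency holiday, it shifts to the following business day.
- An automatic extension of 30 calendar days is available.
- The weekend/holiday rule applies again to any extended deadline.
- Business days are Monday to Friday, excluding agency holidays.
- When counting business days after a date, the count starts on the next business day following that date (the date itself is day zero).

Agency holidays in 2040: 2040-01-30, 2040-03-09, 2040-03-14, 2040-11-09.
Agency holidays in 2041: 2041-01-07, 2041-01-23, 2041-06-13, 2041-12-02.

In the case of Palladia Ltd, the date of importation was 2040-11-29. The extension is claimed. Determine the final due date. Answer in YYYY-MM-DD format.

2041-01-14

10 business days after 2040-11-29, excluding weekends and holidays, is 2040-12-13.
2040-12-13 (Thursday) is already a business day.
The 30-calendar-day extension moves the deadline from 2040-12-13 to 2041-01-12.
2041-01-12 is a Saturday, so it moves to the next business day, 2041-01-14 (Monday).
Final deadline: 2041-01-14.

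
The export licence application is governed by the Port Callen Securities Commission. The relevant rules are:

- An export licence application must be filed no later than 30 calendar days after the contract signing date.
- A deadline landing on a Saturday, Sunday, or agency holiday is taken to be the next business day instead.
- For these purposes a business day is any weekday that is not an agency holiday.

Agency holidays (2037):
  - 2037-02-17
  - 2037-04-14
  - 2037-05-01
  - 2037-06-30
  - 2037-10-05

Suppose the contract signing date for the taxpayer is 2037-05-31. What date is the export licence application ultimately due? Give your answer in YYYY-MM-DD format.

2037-07-01

From 2037-05-31, 30 calendar days later is 2037-06-30.
2037-06-30 falls on a listed holiday. Rolling to the next business day gives 2037-07-01, a Wednesday.
Deadline: 2037-07-01.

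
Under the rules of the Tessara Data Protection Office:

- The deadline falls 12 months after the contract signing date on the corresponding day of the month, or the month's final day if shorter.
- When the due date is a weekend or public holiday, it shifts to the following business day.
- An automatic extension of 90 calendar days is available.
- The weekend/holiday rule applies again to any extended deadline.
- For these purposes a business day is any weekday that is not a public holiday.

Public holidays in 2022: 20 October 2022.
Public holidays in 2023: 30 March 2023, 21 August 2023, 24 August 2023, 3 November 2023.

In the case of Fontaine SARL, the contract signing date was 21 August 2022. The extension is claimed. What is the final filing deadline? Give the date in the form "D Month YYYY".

20 November 2023

12 months from 21 August 2022 is 21 August 2023.
21 August 2023 is a listed holiday, so it moves to the next business day, 22 August 2023 (Tuesday).
The 90-calendar-day extension moves the deadline from 22 August 2023 to 20 November 2023.
20 November 2023 falls on a Monday, which is a business day, so no adjustment is needed.
So the filing is due 20 November 2023.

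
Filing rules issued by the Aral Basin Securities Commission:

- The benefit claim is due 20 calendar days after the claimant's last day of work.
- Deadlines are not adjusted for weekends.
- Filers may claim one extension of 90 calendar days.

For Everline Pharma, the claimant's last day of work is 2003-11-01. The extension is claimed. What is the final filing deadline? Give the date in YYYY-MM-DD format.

Trigger date 2003-11-01 + 20 calendar days = 2003-11-21.
2003-11-21 falls on a Friday. The rules make no weekend/holiday allowance, so it remains 2003-11-21.
Add the 90 calendar-day extension to 2003-11-21: 2004-02-19.
No adjustment is made for weekends or holidays, so 2004-02-19 stands.
Final deadline: 2004-02-19.

2004-02-19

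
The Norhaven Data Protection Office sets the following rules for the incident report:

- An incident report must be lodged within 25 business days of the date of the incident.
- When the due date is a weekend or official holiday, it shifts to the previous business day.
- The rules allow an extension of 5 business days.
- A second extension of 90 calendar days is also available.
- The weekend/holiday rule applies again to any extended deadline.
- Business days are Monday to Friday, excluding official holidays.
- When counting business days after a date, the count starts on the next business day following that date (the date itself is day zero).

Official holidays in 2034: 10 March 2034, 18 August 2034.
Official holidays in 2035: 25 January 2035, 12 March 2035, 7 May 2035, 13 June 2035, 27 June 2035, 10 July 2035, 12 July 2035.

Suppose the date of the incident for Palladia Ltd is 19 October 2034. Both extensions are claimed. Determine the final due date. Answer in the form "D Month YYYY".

28 February 2035

Counting 25 business days after 19 October 2034 (skipping weekends and listed holidays) reaches 23 November 2034.
23 November 2034 is a Thursday and not a listed holiday, so it stands.
The 5-business-day extension runs from 23 November 2034 to 30 November 2034.
30 November 2034 is a Thursday and not a listed holiday, so it stands.
With the 90-day extension, 30 November 2034 becomes 28 February 2035.
Since 28 February 2035 is a Wednesday and not a holiday, the date is unchanged.
Final deadline: 28 February 2035.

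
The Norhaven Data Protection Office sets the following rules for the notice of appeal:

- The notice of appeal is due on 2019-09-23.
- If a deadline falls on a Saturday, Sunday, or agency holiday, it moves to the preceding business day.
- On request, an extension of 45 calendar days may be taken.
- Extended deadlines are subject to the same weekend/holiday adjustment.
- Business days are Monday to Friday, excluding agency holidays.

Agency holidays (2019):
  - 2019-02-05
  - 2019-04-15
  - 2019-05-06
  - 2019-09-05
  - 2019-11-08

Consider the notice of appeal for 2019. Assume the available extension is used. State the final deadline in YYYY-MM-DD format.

2019-11-07

Start from the fixed due date, 2019-09-23.
2019-09-23 is a Monday and not a listed holiday, so it stands.
Add the 45 calendar-day extension to 2019-09-23: 2019-11-07.
Since 2019-11-07 is a Thursday and not a holiday, the date is unchanged.
Deadline: 2019-11-07.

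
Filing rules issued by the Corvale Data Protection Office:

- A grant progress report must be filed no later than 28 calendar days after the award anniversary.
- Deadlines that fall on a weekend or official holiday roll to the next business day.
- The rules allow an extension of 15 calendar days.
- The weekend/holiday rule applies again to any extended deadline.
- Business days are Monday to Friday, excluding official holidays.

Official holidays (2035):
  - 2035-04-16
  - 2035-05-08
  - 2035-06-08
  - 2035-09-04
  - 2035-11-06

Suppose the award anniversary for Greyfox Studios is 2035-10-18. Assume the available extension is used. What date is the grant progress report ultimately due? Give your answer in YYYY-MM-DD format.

2035-11-30

28 calendar days after 2035-10-18 is 2035-11-15.
2035-11-15 falls on a Thursday, which is a business day, so no adjustment is needed.
Applying the 15-calendar-day extension: 2035-11-15 + 15 days = 2035-11-30.
2035-11-30 falls on a Friday, which is a business day, so no adjustment is needed.
The final due date is 2035-11-30.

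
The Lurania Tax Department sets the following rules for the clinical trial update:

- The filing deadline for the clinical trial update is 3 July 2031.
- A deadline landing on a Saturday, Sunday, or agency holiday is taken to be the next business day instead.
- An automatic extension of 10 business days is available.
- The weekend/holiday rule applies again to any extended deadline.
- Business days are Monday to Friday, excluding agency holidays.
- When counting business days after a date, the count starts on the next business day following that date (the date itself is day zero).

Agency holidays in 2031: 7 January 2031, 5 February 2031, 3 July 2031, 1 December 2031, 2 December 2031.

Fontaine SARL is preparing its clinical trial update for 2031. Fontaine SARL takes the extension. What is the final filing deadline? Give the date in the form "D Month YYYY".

18 July 2031

Start from the fixed due date, 3 July 2031.
3 July 2031 is a listed holiday; the next business day is 4 July 2031 (Friday).
Applying the 10-business-day extension: 10 business days after 4 July 2031 is 18 July 2031.
Since 18 July 2031 is a Friday and not a holiday, the date is unchanged.
So the filing is due 18 July 2031.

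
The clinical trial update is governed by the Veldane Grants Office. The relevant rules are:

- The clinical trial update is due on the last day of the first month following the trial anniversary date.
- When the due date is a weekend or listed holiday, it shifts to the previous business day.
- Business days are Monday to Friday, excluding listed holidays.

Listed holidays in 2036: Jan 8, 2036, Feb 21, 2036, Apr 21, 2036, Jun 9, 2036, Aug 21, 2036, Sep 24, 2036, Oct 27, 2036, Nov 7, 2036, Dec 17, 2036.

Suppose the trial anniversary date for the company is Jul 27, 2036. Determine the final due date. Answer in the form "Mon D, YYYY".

Aug 29, 2036

1 month after Jul 27, 2036 falls in August 2036; the last day of that month is Aug 31, 2036.
Aug 31, 2036 falls on a Sunday. Rolling to the preceding business day gives Aug 29, 2036, a Friday.
Final deadline: Aug 29, 2036.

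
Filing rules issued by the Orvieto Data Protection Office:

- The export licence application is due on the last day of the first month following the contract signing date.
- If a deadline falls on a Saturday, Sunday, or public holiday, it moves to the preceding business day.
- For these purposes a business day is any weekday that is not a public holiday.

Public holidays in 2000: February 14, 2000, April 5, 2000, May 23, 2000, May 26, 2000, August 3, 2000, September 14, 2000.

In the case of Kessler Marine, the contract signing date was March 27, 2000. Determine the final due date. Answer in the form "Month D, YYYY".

April 28, 2000

1 month after March 27, 2000 falls in April 2000; the last day of that month is April 30, 2000.
April 30, 2000 is a Sunday; the preceding business day is April 28, 2000 (Friday).
Final deadline: April 28, 2000.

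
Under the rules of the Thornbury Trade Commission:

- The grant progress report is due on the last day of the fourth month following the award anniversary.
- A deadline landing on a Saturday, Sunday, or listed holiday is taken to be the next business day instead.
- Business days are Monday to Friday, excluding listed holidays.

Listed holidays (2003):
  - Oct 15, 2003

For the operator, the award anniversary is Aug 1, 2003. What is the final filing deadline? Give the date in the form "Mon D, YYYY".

4 months after Aug 1, 2003 falls in December 2003; the last day of that month is Dec 31, 2003.
Dec 31, 2003 is a Wednesday and not a listed holiday, so it stands.
So the filing is due Dec 31, 2003.

Dec 31, 2003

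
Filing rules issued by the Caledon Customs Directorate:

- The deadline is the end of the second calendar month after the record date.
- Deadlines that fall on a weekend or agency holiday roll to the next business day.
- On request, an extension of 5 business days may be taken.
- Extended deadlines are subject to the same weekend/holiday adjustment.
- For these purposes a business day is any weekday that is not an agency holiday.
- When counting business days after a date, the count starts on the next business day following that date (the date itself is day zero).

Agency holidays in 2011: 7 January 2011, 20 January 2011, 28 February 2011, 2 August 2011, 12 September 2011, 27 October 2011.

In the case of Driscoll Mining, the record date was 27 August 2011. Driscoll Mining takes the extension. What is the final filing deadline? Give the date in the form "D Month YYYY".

2 months after 27 August 2011 falls in October 2011; the last day of that month is 31 October 2011.
31 October 2011 falls on a Monday, which is a business day, so no adjustment is needed.
Applying the 5-business-day extension: 5 business days after 31 October 2011 is 7 November 2011.
7 November 2011 (Monday) is already a business day.
The final due date is 7 November 2011.

7 November 2011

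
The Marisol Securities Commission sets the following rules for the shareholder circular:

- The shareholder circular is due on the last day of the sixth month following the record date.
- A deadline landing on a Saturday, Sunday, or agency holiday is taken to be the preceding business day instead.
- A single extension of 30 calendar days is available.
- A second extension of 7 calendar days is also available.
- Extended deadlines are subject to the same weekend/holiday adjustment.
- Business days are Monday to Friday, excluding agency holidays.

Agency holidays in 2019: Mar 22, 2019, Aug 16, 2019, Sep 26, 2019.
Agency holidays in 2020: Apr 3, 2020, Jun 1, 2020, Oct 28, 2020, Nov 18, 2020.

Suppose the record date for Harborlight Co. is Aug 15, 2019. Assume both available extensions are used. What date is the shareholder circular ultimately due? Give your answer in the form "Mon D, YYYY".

Apr 2, 2020

6 months after Aug 15, 2019 falls in February 2020; the last day of that month is Feb 29, 2020.
Because Feb 29, 2020 is a Saturday, the deadline becomes Feb 28, 2020 (Friday).
With the 30-day extension, Feb 28, 2020 becomes Mar 29, 2020.
Because Mar 29, 2020 is a Sunday, the deadline becomes Mar 27, 2020 (Friday).
The 7-calendar-day extension moves the deadline from Mar 27, 2020 to Apr 3, 2020.
Apr 3, 2020 is a listed holiday; the preceding business day is Apr 2, 2020 (Thursday).
Deadline: Apr 2, 2020.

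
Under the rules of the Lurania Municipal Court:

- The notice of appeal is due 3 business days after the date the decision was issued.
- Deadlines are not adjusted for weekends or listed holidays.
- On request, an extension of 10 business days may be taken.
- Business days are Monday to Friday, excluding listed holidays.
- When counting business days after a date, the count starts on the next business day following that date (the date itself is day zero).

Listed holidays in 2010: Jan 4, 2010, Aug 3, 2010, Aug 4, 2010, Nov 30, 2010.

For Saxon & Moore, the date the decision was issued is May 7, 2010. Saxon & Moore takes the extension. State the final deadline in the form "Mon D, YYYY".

Counting 3 business days after May 7, 2010 (skipping weekends and listed holidays) reaches May 12, 2010.
No adjustment is made for weekends or holidays, so May 12, 2010 stands.
The 10-business-day extension runs from May 12, 2010 to May 26, 2010.
May 26, 2010 falls on a Wednesday. The rules make no weekend/holiday allowance, so it remains May 26, 2010.
Final deadline: May 26, 2010.

May 26, 2010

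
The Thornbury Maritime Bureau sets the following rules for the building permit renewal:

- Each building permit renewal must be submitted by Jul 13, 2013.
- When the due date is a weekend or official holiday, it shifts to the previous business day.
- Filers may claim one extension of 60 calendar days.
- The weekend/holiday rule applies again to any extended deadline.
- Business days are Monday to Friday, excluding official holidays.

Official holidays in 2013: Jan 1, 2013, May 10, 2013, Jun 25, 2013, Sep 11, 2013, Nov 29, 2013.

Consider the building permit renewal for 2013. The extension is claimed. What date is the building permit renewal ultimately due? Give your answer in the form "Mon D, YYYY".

The stated deadline is Jul 13, 2013.
Jul 13, 2013 is a Saturday, so it moves to the preceding business day, Jul 12, 2013 (Friday).
Applying the 60-calendar-day extension: Jul 12, 2013 + 60 days = Sep 10, 2013.
Sep 10, 2013 falls on a Tuesday, which is a business day, so no adjustment is needed.
Deadline: Sep 10, 2013.

Sep 10, 2013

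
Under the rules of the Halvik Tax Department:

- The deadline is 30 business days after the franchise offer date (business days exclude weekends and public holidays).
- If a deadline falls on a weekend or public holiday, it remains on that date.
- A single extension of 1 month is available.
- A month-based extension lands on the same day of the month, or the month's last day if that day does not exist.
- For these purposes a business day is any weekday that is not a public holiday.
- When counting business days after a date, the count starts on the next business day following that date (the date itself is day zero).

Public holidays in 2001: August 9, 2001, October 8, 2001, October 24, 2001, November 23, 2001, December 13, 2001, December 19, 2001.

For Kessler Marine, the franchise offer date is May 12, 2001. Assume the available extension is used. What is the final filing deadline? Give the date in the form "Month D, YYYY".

Counting 30 business days after May 12, 2001 (skipping weekends and listed holidays) reaches June 22, 2001.
No adjustment is made for weekends or holidays, so June 22, 2001 stands.
The 1 month extension carries June 22, 2001 to July 22, 2001.
July 22, 2001 is a Sunday; no weekend or holiday adjustment applies.
So the filing is due July 22, 2001.

July 22, 2001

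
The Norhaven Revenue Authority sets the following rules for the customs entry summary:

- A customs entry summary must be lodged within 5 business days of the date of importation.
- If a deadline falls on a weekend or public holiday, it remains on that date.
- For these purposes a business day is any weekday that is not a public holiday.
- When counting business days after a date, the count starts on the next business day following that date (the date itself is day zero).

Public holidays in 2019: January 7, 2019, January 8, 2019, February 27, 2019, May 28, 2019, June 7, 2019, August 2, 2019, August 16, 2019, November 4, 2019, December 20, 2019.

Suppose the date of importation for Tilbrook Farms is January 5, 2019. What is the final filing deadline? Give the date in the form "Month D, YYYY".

January 15, 2019

Starting the day after January 5, 2019 and counting 5 business days lands on January 15, 2019.
January 15, 2019 is a Tuesday; no weekend or holiday adjustment applies.
Deadline: January 15, 2019.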